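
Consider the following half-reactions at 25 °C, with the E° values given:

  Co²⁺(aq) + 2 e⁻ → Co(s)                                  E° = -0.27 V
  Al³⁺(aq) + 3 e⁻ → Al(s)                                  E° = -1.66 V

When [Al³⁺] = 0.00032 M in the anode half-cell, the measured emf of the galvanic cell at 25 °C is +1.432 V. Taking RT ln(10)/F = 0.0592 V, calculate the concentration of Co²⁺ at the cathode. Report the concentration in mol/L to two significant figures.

0.12 M

Co²⁺/Co is the cathode, Al³⁺/Al the anode: E°cell = +1.39 V, n = 6.
Overall reaction: 3 Co²⁺(aq) + 2 Al(s) → 3 Co(s) + 2 Al³⁺(aq); Q = [Al³⁺]^2/[Co²⁺]^3.
From E = E° − (0.0592/n) log Q: log Q = (E° − E)·n/0.0592 = (+1.39 − (+1.432))·6/0.0592 = -4.2568.
So 3·log[Co²⁺] = 2·log(0.00032) − log Q = -6.9897 − (-4.2568) = -2.7329; log[Co²⁺] = -2.7329 / 3 = -0.9110; [Co²⁺] = 10^(-0.9110) ≈ 0.12 M.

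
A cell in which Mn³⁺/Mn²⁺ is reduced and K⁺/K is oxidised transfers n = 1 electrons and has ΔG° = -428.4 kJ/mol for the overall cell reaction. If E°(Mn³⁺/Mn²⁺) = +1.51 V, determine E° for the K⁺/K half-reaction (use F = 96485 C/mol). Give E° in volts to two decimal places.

E°cell = −ΔG°/(nF) = −(-428.4×10³)/((1)(96485)) = +4.440 V.
Since Mn³⁺/Mn²⁺ is the cathode and K⁺/K the anode, E°cell = E°(Mn³⁺/Mn²⁺) − E°(K⁺/K).
So E°(K⁺/K) = E°(Mn³⁺/Mn²⁺) − E°cell = (+1.51) − (+4.440) = -2.93 V.

-2.93 V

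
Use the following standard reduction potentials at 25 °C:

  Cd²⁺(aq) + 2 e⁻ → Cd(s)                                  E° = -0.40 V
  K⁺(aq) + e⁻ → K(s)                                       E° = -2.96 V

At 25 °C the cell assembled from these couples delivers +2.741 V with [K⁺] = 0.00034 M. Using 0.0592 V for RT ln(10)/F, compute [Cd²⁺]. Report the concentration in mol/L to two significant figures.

Cd²⁺/Cd is the cathode, K⁺/K the anode: E°cell = +2.56 V, n = 2.
Overall reaction: Cd²⁺(aq) + 2 K(s) → Cd(s) + 2 K⁺(aq); Q = [K⁺]^2/[Cd²⁺]^1.
From E = E° − (0.0592/n) log Q: log Q = (E° − E)·n/0.0592 = (+2.56 − (+2.741))·2/0.0592 = -6.1149.
So 1·log[Cd²⁺] = 2·log(0.00034) − log Q = -6.9370 − (-6.1149) = -0.8221; [Cd²⁺] = 10^(-0.8221) ≈ 0.15 M.

0.15 M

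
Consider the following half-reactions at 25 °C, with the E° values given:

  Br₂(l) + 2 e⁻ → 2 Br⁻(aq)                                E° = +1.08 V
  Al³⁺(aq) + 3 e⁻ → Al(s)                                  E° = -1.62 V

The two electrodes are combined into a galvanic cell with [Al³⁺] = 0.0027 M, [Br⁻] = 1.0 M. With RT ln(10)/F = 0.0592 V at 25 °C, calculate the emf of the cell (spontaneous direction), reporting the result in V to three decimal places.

+2.751 V

Br₂/Br⁻ is the cathode (higher E°), Al³⁺/Al the anode: E°cell = +1.08 − (-1.62) = +2.70 V, n = 6.
Overall: 3 Br₂(l) + 2 Al(s) → 6 Br⁻(aq) + 2 Al³⁺(aq)
Q = [Br⁻]^6·[Al³⁺]^2; log Q = -5.137.
E = E° − (0.0592/n) log Q = +2.70 − (0.0592/6)(-5.137) = +2.751 V.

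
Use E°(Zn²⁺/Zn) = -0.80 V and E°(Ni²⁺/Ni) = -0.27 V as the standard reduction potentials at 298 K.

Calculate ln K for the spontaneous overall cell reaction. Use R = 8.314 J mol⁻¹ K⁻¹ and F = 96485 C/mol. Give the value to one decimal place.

41.3

Cathode: Ni²⁺/Ni; anode: Zn²⁺/Zn. E°cell = (-0.27) − (-0.80) = +0.53 V, with n = 2.
ΔG° = −nFE° = −RT ln K, so ln K = nFE°/(RT) = (2)(96485)(+0.53) / ((8.314)(298)) = 41.280.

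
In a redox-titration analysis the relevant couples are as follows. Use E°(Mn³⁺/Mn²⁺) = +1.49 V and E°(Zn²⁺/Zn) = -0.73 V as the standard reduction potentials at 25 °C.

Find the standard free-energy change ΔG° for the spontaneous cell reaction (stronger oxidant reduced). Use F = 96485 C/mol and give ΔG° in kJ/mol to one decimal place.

-428.4 kJ/mol

Mn³⁺/Mn²⁺ (E° = +1.49 V) is the cathode; Zn²⁺/Zn (E° = -0.73 V) is the anode, so E°cell = +2.22 V.
Balancing electrons gives n = 2 (lcm of 1 and 2).
ΔG° = −nFE° = −(2)(96485)(+2.22) = -428,393 J = -428.4 kJ/mol.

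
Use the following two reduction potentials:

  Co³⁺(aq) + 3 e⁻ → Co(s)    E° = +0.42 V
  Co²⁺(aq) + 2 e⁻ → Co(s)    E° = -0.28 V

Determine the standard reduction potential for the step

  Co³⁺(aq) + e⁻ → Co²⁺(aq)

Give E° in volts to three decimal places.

+1.820 V

Sequential free energies add, so n₃E°₃ = n₁E°₁ + n₂E°₂.
With n₃ = 3, and the known step contributing 2×(-0.28) V, the unknown satisfies 1·E° = 3×(+0.42) − 2×(-0.28) = +1.820.
E° = +1.820 / 1 = +1.820 V.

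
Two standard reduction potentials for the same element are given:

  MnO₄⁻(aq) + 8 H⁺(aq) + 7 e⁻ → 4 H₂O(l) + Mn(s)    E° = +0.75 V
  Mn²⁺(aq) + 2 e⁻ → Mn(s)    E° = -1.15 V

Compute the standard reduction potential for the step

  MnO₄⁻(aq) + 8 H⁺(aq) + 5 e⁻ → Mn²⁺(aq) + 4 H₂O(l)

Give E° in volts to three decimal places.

Sequential free energies add, so n₃E°₃ = n₁E°₁ + n₂E°₂.
With n₃ = 7, and the known step contributing 2×(-1.15) V, the unknown satisfies 5·E° = 7×(+0.75) − 2×(-1.15) = +7.550.
E° = +7.550 / 5 = +1.510 V.

+1.510 V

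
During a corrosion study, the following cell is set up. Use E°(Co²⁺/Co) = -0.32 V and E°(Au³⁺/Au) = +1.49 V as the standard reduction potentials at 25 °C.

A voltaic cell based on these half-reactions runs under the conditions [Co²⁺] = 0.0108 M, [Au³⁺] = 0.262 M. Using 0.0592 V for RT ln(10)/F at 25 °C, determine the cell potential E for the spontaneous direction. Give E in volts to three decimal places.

+1.857 V

Au³⁺/Au is the cathode (higher E°), Co²⁺/Co the anode: E°cell = +1.49 − (-0.32) = +1.81 V, n = 6.
Overall: 2 Au³⁺(aq) + 3 Co(s) → 2 Au(s) + 3 Co²⁺(aq)
Q = [Co²⁺]^3 / ([Au³⁺]^2); log Q = -4.736.
E = E° − (0.0592/n) log Q = +1.81 − (0.0592/6)(-4.736) = +1.857 V.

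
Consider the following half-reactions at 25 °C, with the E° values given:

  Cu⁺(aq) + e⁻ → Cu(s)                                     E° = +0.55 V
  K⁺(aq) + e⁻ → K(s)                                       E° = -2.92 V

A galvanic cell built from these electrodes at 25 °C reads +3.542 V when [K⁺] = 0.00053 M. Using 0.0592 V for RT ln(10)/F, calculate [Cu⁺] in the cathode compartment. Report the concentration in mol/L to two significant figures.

Cu⁺/Cu is the cathode, K⁺/K the anode: E°cell = +3.47 V, n = 1.
Overall reaction: Cu⁺(aq) + K(s) → Cu(s) + K⁺(aq); Q = [K⁺]^1/[Cu⁺]^1.
From E = E° − (0.0592/n) log Q: log Q = (E° − E)·n/0.0592 = (+3.47 − (+3.542))·1/0.0592 = -1.2162.
So 1·log[Cu⁺] = 1·log(0.00053) − log Q = -3.2757 − (-1.2162) = -2.0595; [Cu⁺] = 10^(-2.0595) ≈ 0.0087 M.

0.0087 M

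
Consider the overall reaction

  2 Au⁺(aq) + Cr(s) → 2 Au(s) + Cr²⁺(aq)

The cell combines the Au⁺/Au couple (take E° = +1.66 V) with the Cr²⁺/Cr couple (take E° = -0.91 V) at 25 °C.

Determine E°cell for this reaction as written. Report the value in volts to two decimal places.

The Au⁺/Au couple has the higher reduction potential, so it is the cathode; Cr²⁺/Cr is oxidised at the anode.
E°cell = E°(cathode) − E°(anode) = (+1.66) − (-0.91) = +2.57 V.
Since E°cell > 0, the reaction is spontaneous under standard conditions.

+2.57 V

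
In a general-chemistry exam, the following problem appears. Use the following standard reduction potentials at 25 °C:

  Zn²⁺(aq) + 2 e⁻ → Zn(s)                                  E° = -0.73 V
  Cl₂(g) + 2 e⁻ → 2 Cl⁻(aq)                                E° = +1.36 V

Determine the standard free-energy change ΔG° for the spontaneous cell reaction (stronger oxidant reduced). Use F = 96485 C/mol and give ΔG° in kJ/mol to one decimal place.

-403.3 kJ/mol

Cl₂/Cl⁻ (E° = +1.36 V) is the cathode; Zn²⁺/Zn (E° = -0.73 V) is the anode, so E°cell = +2.09 V.
Balancing electrons gives n = 2 (lcm of 2 and 2).
ΔG° = −nFE° = −(2)(96485)(+2.09) = -403,307 J = -403.3 kJ/mol.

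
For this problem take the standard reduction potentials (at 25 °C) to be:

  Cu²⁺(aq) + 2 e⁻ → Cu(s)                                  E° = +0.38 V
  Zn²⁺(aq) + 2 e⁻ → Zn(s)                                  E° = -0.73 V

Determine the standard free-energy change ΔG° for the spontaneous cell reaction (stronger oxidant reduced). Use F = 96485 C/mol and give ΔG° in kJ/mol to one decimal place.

-214.2 kJ/mol

Cu²⁺/Cu (E° = +0.38 V) is the cathode; Zn²⁺/Zn (E° = -0.73 V) is the anode, so E°cell = +1.11 V.
Balancing electrons gives n = 2 (lcm of 2 and 2).
ΔG° = −nFE° = −(2)(96485)(+1.11) = -214,197 J = -214.2 kJ/mol.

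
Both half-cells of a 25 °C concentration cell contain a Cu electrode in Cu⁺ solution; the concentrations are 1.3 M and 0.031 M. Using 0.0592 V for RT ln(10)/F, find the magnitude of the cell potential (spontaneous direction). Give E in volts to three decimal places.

For a concentration cell E°cell = 0. The 1.3 M side is the cathode (reduction is favoured where [Cu⁺] is higher).
With n = 1, E = −(0.0592/1) log([Cu⁺]ₐₙ/[Cu⁺]꜀ₐₜ) = −(0.0592/1) log(0.031/1.3) = −(0.0592/1)(-1.623) = +0.096 V.

+0.096 V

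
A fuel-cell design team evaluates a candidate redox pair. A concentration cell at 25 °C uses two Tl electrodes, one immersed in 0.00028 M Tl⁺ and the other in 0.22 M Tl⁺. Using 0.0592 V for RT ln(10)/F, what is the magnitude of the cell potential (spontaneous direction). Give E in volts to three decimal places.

For a concentration cell E°cell = 0. The 0.22 M side is the cathode (reduction is favoured where [Tl⁺] is higher).
With n = 1, E = −(0.0592/1) log([Tl⁺]ₐₙ/[Tl⁺]꜀ₐₜ) = −(0.0592/1) log(0.00028/0.22) = −(0.0592/1)(-2.895) = +0.171 V.

+0.171 V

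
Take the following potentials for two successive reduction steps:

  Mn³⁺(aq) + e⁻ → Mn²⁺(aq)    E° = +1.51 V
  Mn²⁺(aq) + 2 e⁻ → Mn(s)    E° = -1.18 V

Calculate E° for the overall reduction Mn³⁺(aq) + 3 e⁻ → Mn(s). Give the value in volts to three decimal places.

-0.283 V

Standard free energies of sequential steps add: ΔG°₃ = ΔG°₁ + ΔG°₂, so n₃E°₃ = n₁E°₁ + n₂E°₂.
E°₃ = (1×+1.51 + 2×-1.18) / 3 = (-0.850) / 3 = -0.283 V.
E° values themselves are not directly additive — weighting by electron count is essential.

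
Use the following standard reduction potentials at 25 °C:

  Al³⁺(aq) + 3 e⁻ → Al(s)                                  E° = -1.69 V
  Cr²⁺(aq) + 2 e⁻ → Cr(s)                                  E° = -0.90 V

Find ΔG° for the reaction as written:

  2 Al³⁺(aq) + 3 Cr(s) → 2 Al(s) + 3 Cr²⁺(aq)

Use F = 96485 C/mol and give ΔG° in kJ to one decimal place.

+457.3 kJ

As written, Al³⁺/Al is reduced (cathode) and Cr²⁺/Cr is oxidised (anode), so E°cell = (-1.69) − (-0.90) = -0.79 V.
Balancing electrons gives n = 6.
ΔG° = −nFE° = −(6)(96485)(-0.79) = 457,339 J = +457.3 kJ.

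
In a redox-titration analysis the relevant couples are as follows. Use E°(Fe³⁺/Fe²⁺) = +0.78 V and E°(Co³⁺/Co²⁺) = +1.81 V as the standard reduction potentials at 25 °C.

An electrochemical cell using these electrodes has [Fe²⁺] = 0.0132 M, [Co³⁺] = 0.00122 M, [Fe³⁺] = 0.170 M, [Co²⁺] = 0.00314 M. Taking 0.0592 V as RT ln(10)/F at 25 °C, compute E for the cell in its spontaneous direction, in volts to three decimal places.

+0.940 V

Co³⁺/Co²⁺ is the cathode (higher E°), Fe³⁺/Fe²⁺ the anode: E°cell = +1.81 − (+0.78) = +1.03 V, n = 1.
Overall: Co³⁺(aq) + Fe²⁺(aq) → Co²⁺(aq) + Fe³⁺(aq)
Q = [Co²⁺]·[Fe³⁺] / ([Co³⁺]·[Fe²⁺]); log Q = 1.520.
E = E° − (0.0592/n) log Q = +1.03 − (0.0592/1)(1.520) = +0.940 V.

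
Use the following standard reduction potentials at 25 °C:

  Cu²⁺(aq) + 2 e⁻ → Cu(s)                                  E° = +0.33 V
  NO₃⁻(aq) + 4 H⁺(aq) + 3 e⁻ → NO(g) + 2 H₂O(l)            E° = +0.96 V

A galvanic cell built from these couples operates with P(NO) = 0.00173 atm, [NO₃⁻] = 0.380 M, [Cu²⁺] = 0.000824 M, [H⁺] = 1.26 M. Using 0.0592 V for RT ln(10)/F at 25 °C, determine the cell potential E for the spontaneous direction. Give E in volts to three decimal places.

+0.775 V

NO₃⁻/NO is the cathode (higher E°), Cu²⁺/Cu the anode: E°cell = +0.96 − (+0.33) = +0.63 V, n = 6.
Overall: 2 NO₃⁻(aq) + 8 H⁺(aq) + 3 Cu(s) → 2 NO(g) + 4 H₂O(l) + 3 Cu²⁺(aq)
Q = P(NO)^2·[Cu²⁺]^3 / ([NO₃⁻]^2·[H⁺]^8); log Q = -14.739.
E = E° − (0.0592/n) log Q = +0.63 − (0.0592/6)(-14.739) = +0.775 V.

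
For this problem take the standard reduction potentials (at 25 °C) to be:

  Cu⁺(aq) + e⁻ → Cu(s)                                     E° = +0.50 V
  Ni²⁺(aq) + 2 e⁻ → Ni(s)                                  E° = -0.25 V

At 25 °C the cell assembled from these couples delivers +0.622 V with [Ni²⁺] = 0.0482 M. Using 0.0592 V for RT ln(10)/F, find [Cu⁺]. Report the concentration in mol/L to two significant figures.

0.0015 M

Cu⁺/Cu is the cathode, Ni²⁺/Ni the anode: E°cell = +0.75 V, n = 2.
Overall reaction: 2 Cu⁺(aq) + Ni(s) → 2 Cu(s) + Ni²⁺(aq); Q = [Ni²⁺]^1/[Cu⁺]^2.
From E = E° − (0.0592/n) log Q: log Q = (E° − E)·n/0.0592 = (+0.75 − (+0.622))·2/0.0592 = 4.3243.
So 2·log[Cu⁺] = 1·log(0.0482) − log Q = -1.3170 − (4.3243) = -5.6413; log[Cu⁺] = -5.6413 / 2 = -2.8207; [Cu⁺] = 10^(-2.8207) ≈ 0.0015 M.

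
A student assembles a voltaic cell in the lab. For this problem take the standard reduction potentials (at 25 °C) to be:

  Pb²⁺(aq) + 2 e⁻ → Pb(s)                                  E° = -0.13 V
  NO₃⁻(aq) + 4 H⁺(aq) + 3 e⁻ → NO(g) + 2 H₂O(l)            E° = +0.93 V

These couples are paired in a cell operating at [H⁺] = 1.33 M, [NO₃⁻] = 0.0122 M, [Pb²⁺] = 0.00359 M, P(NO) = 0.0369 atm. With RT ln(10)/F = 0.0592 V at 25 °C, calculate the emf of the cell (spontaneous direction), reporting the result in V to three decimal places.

+1.133 V

NO₃⁻/NO is the cathode (higher E°), Pb²⁺/Pb the anode: E°cell = +0.93 − (-0.13) = +1.06 V, n = 6.
Overall: 2 NO₃⁻(aq) + 8 H⁺(aq) + 3 Pb(s) → 2 NO(g) + 4 H₂O(l) + 3 Pb²⁺(aq)
Q = P(NO)^2·[Pb²⁺]^3 / ([NO₃⁻]^2·[H⁺]^8); log Q = -7.364.
E = E° − (0.0592/n) log Q = +1.06 − (0.0592/6)(-7.364) = +1.133 V.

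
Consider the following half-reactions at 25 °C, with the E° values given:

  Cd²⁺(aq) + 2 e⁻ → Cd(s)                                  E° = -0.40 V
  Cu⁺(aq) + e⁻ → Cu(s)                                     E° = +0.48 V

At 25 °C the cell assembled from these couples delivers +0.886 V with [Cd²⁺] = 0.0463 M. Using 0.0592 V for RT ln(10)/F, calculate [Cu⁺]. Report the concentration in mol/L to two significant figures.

Cu⁺/Cu is the cathode, Cd²⁺/Cd the anode: E°cell = +0.88 V, n = 2.
Overall reaction: 2 Cu⁺(aq) + Cd(s) → 2 Cu(s) + Cd²⁺(aq); Q = [Cd²⁺]^1/[Cu⁺]^2.
From E = E° − (0.0592/n) log Q: log Q = (E° − E)·n/0.0592 = (+0.88 − (+0.886))·2/0.0592 = -0.2027.
So 2·log[Cu⁺] = 1·log(0.0463) − log Q = -1.3344 − (-0.2027) = -1.1317; log[Cu⁺] = -1.1317 / 2 = -0.5658; [Cu⁺] = 10^(-0.5658) ≈ 0.27 M.

0.27 M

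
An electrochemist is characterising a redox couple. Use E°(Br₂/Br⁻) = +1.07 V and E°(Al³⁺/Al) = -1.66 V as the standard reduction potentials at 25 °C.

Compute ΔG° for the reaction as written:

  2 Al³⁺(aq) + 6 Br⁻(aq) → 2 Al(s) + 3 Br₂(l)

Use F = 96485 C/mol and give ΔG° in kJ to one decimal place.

As written, Al³⁺/Al is reduced (cathode) and Br₂/Br⁻ is oxidised (anode), so E°cell = (-1.66) − (+1.07) = -2.73 V.
Balancing electrons gives n = 6.
ΔG° = −nFE° = −(6)(96485)(-2.73) = 1,580,424 J = +1580.4 kJ.

+1580.4 kJ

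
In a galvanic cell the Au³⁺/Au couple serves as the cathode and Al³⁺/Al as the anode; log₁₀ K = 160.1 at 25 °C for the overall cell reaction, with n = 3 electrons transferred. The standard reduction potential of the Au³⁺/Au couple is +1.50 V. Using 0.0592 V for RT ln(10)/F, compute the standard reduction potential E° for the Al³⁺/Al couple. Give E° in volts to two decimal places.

E°cell = (0.0592/n)·log K = (0.0592/3)(160.1) = +3.159 V.
Since Au³⁺/Au is the cathode and Al³⁺/Al the anode, E°cell = E°(Au³⁺/Au) − E°(Al³⁺/Al).
So E°(Al³⁺/Al) = E°(Au³⁺/Au) − E°cell = (+1.50) − (+3.159) = -1.66 V.

-1.66 V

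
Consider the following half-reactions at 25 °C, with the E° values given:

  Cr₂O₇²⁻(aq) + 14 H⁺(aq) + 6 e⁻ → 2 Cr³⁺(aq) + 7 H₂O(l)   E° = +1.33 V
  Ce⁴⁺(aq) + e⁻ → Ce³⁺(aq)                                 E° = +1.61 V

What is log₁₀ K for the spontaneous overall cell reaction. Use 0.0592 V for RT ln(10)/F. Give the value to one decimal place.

28.4

Cathode: Ce⁴⁺/Ce³⁺; anode: Cr₂O₇²⁻/Cr³⁺. E°cell = +0.28 V, n = 6.
log K = nE°cell / 0.0592 = (6)(+0.28) / 0.0592 = 28.4.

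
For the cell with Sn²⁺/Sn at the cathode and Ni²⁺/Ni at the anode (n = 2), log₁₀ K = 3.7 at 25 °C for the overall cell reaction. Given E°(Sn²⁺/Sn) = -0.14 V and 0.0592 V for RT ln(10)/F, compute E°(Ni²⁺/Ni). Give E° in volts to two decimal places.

E°cell = (0.0592/n)·log K = (0.0592/2)(3.7) = +0.110 V.
Since Sn²⁺/Sn is the cathode and Ni²⁺/Ni the anode, E°cell = E°(Sn²⁺/Sn) − E°(Ni²⁺/Ni).
So E°(Ni²⁺/Ni) = E°(Sn²⁺/Sn) − E°cell = (-0.14) − (+0.110) = -0.25 V.

-0.25 V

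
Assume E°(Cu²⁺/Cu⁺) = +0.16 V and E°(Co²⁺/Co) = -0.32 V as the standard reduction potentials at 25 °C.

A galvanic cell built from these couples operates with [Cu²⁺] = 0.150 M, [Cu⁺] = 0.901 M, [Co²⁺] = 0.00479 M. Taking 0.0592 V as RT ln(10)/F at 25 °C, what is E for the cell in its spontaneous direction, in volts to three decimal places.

+0.503 V

Cu²⁺/Cu⁺ is the cathode (higher E°), Co²⁺/Co the anode: E°cell = +0.16 − (-0.32) = +0.48 V, n = 2.
Overall: 2 Cu²⁺(aq) + Co(s) → 2 Cu⁺(aq) + Co²⁺(aq)
Q = [Cu⁺]^2·[Co²⁺] / ([Cu²⁺]^2); log Q = -0.762.
E = E° − (0.0592/n) log Q = +0.48 − (0.0592/2)(-0.762) = +0.503 V.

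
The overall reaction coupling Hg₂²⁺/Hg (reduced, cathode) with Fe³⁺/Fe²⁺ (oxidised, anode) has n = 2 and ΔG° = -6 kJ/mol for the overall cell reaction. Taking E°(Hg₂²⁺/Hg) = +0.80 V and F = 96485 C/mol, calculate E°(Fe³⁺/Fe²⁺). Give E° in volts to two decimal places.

E°cell = −ΔG°/(nF) = −(-6×10³)/((2)(96485)) = +0.031 V.
Since Hg₂²⁺/Hg is the cathode and Fe³⁺/Fe²⁺ the anode, E°cell = E°(Hg₂²⁺/Hg) − E°(Fe³⁺/Fe²⁺).
So E°(Fe³⁺/Fe²⁺) = E°(Hg₂²⁺/Hg) − E°cell = (+0.80) − (+0.031) = +0.77 V.

+0.77 V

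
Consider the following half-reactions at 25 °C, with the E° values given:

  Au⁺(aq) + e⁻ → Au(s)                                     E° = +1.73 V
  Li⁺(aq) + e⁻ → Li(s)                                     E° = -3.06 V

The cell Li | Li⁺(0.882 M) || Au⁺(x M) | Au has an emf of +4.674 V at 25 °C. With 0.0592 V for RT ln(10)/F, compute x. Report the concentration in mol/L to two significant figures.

0.0097 M

Au⁺/Au is the cathode, Li⁺/Li the anode: E°cell = +4.79 V, n = 1.
Overall reaction: Au⁺(aq) + Li(s) → Au(s) + Li⁺(aq); Q = [Li⁺]^1/[Au⁺]^1.
From E = E° − (0.0592/n) log Q: log Q = (E° − E)·n/0.0592 = (+4.79 − (+4.674))·1/0.0592 = 1.9595.
So 1·log[Au⁺] = 1·log(0.882) − log Q = -0.0545 − (1.9595) = -2.0140; [Au⁺] = 10^(-2.0140) ≈ 0.0097 M.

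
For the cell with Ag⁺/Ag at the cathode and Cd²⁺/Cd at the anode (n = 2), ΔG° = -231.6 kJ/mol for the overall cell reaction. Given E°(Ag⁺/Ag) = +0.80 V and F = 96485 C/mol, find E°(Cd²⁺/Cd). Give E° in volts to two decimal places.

-0.40 V

E°cell = −ΔG°/(nF) = −(-231.6×10³)/((2)(96485)) = +1.200 V.
Since Ag⁺/Ag is the cathode and Cd²⁺/Cd the anode, E°cell = E°(Ag⁺/Ag) − E°(Cd²⁺/Cd).
So E°(Cd²⁺/Cd) = E°(Ag⁺/Ag) − E°cell = (+0.80) − (+1.200) = -0.40 V.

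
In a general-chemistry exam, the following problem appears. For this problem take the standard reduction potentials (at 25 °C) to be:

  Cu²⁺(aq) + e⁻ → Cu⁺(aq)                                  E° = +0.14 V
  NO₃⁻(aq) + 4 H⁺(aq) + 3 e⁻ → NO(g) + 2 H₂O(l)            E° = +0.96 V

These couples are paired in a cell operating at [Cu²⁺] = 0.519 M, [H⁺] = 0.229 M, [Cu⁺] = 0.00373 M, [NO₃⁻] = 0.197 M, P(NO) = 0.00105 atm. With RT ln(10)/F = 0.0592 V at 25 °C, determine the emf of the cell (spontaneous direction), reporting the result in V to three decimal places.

NO₃⁻/NO is the cathode (higher E°), Cu²⁺/Cu⁺ the anode: E°cell = +0.96 − (+0.14) = +0.82 V, n = 3.
Overall: NO₃⁻(aq) + 4 H⁺(aq) + 3 Cu⁺(aq) → NO(g) + 2 H₂O(l) + 3 Cu²⁺(aq)
Q = P(NO)·[Cu²⁺]^3 / ([NO₃⁻]·[H⁺]^4·[Cu⁺]^3); log Q = 6.718.
E = E° − (0.0592/n) log Q = +0.82 − (0.0592/3)(6.718) = +0.687 V.

+0.687 V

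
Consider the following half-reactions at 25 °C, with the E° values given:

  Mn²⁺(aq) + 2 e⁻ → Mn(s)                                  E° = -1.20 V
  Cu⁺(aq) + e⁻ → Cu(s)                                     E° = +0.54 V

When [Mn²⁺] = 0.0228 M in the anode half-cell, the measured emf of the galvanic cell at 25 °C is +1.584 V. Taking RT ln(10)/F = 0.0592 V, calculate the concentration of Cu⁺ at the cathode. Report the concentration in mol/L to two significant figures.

0.00035 M

Cu⁺/Cu is the cathode, Mn²⁺/Mn the anode: E°cell = +1.74 V, n = 2.
Overall reaction: 2 Cu⁺(aq) + Mn(s) → 2 Cu(s) + Mn²⁺(aq); Q = [Mn²⁺]^1/[Cu⁺]^2.
From E = E° − (0.0592/n) log Q: log Q = (E° − E)·n/0.0592 = (+1.74 − (+1.584))·2/0.0592 = 5.2703.
So 2·log[Cu⁺] = 1·log(0.0228) − log Q = -1.6421 − (5.2703) = -6.9124; log[Cu⁺] = -6.9124 / 2 = -3.4562; [Cu⁺] = 10^(-3.4562) ≈ 0.00035 M.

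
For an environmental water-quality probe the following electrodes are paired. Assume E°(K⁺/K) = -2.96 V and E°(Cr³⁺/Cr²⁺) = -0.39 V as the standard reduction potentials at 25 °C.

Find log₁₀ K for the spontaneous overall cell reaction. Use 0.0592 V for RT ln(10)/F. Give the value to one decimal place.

Cathode: Cr³⁺/Cr²⁺; anode: K⁺/K. E°cell = +2.57 V, n = 1.
log K = nE°cell / 0.0592 = (1)(+2.57) / 0.0592 = 43.4.

43.4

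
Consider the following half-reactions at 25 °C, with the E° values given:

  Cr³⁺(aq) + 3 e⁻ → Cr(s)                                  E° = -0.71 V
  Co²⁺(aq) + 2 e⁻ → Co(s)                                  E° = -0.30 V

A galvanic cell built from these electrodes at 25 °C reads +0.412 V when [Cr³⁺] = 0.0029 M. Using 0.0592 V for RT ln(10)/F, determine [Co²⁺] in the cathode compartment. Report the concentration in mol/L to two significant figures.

Co²⁺/Co is the cathode, Cr³⁺/Cr the anode: E°cell = +0.41 V, n = 6.
Overall reaction: 3 Co²⁺(aq) + 2 Cr(s) → 3 Co(s) + 2 Cr³⁺(aq); Q = [Cr³⁺]^2/[Co²⁺]^3.
From E = E° − (0.0592/n) log Q: log Q = (E° − E)·n/0.0592 = (+0.41 − (+0.412))·6/0.0592 = -0.2027.
So 3·log[Co²⁺] = 2·log(0.0029) − log Q = -5.0752 − (-0.2027) = -4.8725; log[Co²⁺] = -4.8725 / 3 = -1.6242; [Co²⁺] = 10^(-1.6242) ≈ 0.024 M.

0.024 M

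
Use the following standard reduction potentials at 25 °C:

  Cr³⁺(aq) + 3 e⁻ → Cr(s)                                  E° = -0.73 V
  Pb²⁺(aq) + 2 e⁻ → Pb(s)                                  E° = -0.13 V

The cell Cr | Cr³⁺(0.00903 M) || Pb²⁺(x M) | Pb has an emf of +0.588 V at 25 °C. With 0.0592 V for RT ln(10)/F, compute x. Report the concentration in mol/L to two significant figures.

Pb²⁺/Pb is the cathode, Cr³⁺/Cr the anode: E°cell = +0.60 V, n = 6.
Overall reaction: 3 Pb²⁺(aq) + 2 Cr(s) → 3 Pb(s) + 2 Cr³⁺(aq); Q = [Cr³⁺]^2/[Pb²⁺]^3.
From E = E° − (0.0592/n) log Q: log Q = (E° − E)·n/0.0592 = (+0.60 − (+0.588))·6/0.0592 = 1.2162.
So 3·log[Pb²⁺] = 2·log(0.00903) − log Q = -4.0886 − (1.2162) = -5.3048; log[Pb²⁺] = -5.3048 / 3 = -1.7683; [Pb²⁺] = 10^(-1.7683) ≈ 0.017 M.

0.017 M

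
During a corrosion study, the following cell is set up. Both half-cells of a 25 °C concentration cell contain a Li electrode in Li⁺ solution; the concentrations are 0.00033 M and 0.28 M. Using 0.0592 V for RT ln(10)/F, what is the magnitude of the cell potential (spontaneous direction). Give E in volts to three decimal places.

+0.173 V

For a concentration cell E°cell = 0. The 0.28 M side is the cathode (reduction is favoured where [Li⁺] is higher).
With n = 1, E = −(0.0592/1) log([Li⁺]ₐₙ/[Li⁺]꜀ₐₜ) = −(0.0592/1) log(0.00033/0.28) = −(0.0592/1)(-2.929) = +0.173 V.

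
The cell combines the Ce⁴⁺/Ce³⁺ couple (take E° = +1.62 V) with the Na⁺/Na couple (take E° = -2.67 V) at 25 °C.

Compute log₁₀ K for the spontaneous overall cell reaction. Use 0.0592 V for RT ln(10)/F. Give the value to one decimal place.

Cathode: Ce⁴⁺/Ce³⁺; anode: Na⁺/Na. E°cell = +4.29 V, n = 1.
log K = nE°cell / 0.0592 = (1)(+4.29) / 0.0592 = 72.5.

72.5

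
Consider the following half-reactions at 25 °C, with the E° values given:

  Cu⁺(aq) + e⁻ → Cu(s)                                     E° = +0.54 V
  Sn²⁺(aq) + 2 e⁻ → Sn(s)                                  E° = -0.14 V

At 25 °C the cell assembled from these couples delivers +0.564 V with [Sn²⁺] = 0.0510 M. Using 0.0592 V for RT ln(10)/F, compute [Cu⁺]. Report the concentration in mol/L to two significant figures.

0.0025 M

Cu⁺/Cu is the cathode, Sn²⁺/Sn the anode: E°cell = +0.68 V, n = 2.
Overall reaction: 2 Cu⁺(aq) + Sn(s) → 2 Cu(s) + Sn²⁺(aq); Q = [Sn²⁺]^1/[Cu⁺]^2.
From E = E° − (0.0592/n) log Q: log Q = (E° − E)·n/0.0592 = (+0.68 − (+0.564))·2/0.0592 = 3.9189.
So 2·log[Cu⁺] = 1·log(0.051) − log Q = -1.2924 − (3.9189) = -5.2113; log[Cu⁺] = -5.2113 / 2 = -2.6056; [Cu⁺] = 10^(-2.6056) ≈ 0.0025 M.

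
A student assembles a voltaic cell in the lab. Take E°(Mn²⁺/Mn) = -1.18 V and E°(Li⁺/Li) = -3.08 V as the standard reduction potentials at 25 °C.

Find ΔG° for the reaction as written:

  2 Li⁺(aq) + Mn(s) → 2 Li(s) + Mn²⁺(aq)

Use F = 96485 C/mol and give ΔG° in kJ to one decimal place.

+366.6 kJ

As written, Li⁺/Li is reduced (cathode) and Mn²⁺/Mn is oxidised (anode), so E°cell = (-3.08) − (-1.18) = -1.90 V.
Balancing electrons gives n = 2.
ΔG° = −nFE° = −(2)(96485)(-1.90) = 366,643 J = +366.6 kJ.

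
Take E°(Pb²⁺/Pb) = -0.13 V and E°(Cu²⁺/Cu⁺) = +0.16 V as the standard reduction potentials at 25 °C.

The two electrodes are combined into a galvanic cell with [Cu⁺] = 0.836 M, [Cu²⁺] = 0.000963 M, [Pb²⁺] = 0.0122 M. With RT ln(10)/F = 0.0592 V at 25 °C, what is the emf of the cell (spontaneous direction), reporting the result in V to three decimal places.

Cu²⁺/Cu⁺ is the cathode (higher E°), Pb²⁺/Pb the anode: E°cell = +0.16 − (-0.13) = +0.29 V, n = 2.
Overall: 2 Cu²⁺(aq) + Pb(s) → 2 Cu⁺(aq) + Pb²⁺(aq)
Q = [Cu⁺]^2·[Pb²⁺] / ([Cu²⁺]^2); log Q = 3.964.
E = E° − (0.0592/n) log Q = +0.29 − (0.0592/2)(3.964) = +0.173 V.

+0.173 V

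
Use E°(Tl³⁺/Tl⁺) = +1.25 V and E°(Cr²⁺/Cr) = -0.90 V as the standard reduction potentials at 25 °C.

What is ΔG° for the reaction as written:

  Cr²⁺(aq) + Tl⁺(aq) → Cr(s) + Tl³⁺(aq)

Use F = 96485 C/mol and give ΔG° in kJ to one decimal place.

+414.9 kJ

As written, Cr²⁺/Cr is reduced (cathode) and Tl³⁺/Tl⁺ is oxidised (anode), so E°cell = (-0.90) − (+1.25) = -2.15 V.
Balancing electrons gives n = 2.
ΔG° = −nFE° = −(2)(96485)(-2.15) = 414,886 J = +414.9 kJ.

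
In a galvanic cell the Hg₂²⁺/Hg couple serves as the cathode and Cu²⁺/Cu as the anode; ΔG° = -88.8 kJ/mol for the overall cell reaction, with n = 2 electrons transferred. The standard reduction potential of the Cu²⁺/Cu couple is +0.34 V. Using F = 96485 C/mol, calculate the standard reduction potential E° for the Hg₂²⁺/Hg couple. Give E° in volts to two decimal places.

+0.80 V

E°cell = −ΔG°/(nF) = −(-88.8×10³)/((2)(96485)) = +0.460 V.
Since Hg₂²⁺/Hg is the cathode and Cu²⁺/Cu the anode, E°cell = E°(Hg₂²⁺/Hg) − E°(Cu²⁺/Cu).
So E°(Hg₂²⁺/Hg) = E°cell + E°(Cu²⁺/Cu) = +0.460 + (+0.34) = +0.80 V.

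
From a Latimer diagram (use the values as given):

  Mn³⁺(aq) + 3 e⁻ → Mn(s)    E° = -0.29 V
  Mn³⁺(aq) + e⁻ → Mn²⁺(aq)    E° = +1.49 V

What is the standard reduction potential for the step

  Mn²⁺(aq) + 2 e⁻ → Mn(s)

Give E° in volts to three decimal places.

Sequential free energies add, so n₃E°₃ = n₁E°₁ + n₂E°₂.
With n₃ = 3, and the known step contributing 1×(+1.49) V, the unknown satisfies 2·E° = 3×(-0.29) − 1×(+1.49) = -2.360.
E° = -2.360 / 2 = -1.180 V.

-1.180 V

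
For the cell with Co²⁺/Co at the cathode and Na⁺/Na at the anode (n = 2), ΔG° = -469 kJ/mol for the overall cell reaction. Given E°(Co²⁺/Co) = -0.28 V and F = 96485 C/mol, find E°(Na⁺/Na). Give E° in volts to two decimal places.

-2.71 V

E°cell = −ΔG°/(nF) = −(-469×10³)/((2)(96485)) = +2.430 V.
Since Co²⁺/Co is the cathode and Na⁺/Na the anode, E°cell = E°(Co²⁺/Co) − E°(Na⁺/Na).
So E°(Na⁺/Na) = E°(Co²⁺/Co) − E°cell = (-0.28) − (+2.430) = -2.71 V.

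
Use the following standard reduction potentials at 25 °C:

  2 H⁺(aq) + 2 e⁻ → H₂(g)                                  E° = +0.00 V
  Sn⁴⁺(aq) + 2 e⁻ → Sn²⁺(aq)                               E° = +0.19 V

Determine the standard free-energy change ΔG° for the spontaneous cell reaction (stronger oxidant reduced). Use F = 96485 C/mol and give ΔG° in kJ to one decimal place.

Sn⁴⁺/Sn²⁺ (E° = +0.19 V) is the cathode; H⁺/H₂ (E° = +0.00 V) is the anode, so E°cell = +0.19 V.
Balancing electrons gives n = 2 (lcm of 2 and 2).
ΔG° = −nFE° = −(2)(96485)(+0.19) = -36,664 J = -36.7 kJ.

-36.7 kJ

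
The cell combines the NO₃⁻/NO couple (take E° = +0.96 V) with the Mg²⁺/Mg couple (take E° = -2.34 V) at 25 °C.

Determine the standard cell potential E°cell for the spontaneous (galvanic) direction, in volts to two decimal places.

+3.30 V

The NO₃⁻/NO couple has the higher reduction potential, so it is the cathode; Mg²⁺/Mg is oxidised at the anode.
E°cell = E°(cathode) − E°(anode) = (+0.96) − (-2.34) = +3.30 V.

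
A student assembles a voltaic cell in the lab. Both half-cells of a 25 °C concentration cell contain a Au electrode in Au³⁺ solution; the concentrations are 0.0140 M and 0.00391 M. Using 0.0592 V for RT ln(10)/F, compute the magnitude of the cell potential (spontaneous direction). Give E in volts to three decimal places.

+0.011 V

For a concentration cell E°cell = 0. The 0.0140 M side is the cathode (reduction is favoured where [Au³⁺] is higher).
With n = 3, E = −(0.0592/3) log([Au³⁺]ₐₙ/[Au³⁺]꜀ₐₜ) = −(0.0592/3) log(0.00391/0.014) = −(0.0592/3)(-0.554) = +0.011 V.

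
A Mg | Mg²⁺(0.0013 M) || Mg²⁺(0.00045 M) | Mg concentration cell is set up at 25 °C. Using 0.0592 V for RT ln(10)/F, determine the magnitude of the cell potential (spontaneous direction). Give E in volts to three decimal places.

+0.014 V

For a concentration cell E°cell = 0. The 0.0013 M side is the cathode (reduction is favoured where [Mg²⁺] is higher).
With n = 2, E = −(0.0592/2) log([Mg²⁺]ₐₙ/[Mg²⁺]꜀ₐₜ) = −(0.0592/2) log(0.00045/0.0013) = −(0.0592/2)(-0.461) = +0.014 V.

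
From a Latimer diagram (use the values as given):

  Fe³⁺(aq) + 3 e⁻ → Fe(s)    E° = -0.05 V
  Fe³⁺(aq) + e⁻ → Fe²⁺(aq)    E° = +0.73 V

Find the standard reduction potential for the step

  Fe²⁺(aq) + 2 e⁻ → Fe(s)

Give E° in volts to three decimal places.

Sequential free energies add, so n₃E°₃ = n₁E°₁ + n₂E°₂.
With n₃ = 3, and the known step contributing 1×(+0.73) V, the unknown satisfies 2·E° = 3×(-0.05) − 1×(+0.73) = -0.880.
E° = -0.880 / 2 = -0.440 V.

-0.440 V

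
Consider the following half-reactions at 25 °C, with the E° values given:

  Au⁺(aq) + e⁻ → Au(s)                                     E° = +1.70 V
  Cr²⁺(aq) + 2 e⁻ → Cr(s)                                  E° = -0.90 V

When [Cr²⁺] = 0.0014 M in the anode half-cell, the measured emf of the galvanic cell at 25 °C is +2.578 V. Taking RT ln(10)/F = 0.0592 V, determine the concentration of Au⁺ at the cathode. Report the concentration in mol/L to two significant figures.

0.016 M

Au⁺/Au is the cathode, Cr²⁺/Cr the anode: E°cell = +2.60 V, n = 2.
Overall reaction: 2 Au⁺(aq) + Cr(s) → 2 Au(s) + Cr²⁺(aq); Q = [Cr²⁺]^1/[Au⁺]^2.
From E = E° − (0.0592/n) log Q: log Q = (E° − E)·n/0.0592 = (+2.60 − (+2.578))·2/0.0592 = 0.7432.
So 2·log[Au⁺] = 1·log(0.0014) − log Q = -2.8539 − (0.7432) = -3.5971; log[Au⁺] = -3.5971 / 2 = -1.7986; [Au⁺] = 10^(-1.7986) ≈ 0.016 M.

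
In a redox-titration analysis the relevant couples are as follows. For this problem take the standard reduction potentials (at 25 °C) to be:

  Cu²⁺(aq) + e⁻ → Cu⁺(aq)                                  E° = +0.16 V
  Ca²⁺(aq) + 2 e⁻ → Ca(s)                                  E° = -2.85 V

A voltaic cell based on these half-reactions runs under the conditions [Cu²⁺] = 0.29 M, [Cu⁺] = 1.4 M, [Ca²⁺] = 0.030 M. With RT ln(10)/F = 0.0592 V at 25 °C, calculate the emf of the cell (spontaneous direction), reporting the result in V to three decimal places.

Cu²⁺/Cu⁺ is the cathode (higher E°), Ca²⁺/Ca the anode: E°cell = +0.16 − (-2.85) = +3.01 V, n = 2.
Overall: 2 Cu²⁺(aq) + Ca(s) → 2 Cu⁺(aq) + Ca²⁺(aq)
Q = [Cu⁺]^2·[Ca²⁺] / ([Cu²⁺]^2); log Q = -0.155.
E = E° − (0.0592/n) log Q = +3.01 − (0.0592/2)(-0.155) = +3.015 V.

+3.015 V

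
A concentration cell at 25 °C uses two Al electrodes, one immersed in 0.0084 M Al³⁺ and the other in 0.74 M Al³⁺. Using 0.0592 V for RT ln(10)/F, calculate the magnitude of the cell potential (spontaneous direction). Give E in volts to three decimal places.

For a concentration cell E°cell = 0. The 0.74 M side is the cathode (reduction is favoured where [Al³⁺] is higher).
With n = 3, E = −(0.0592/3) log([Al³⁺]ₐₙ/[Al³⁺]꜀ₐₜ) = −(0.0592/3) log(0.0084/0.74) = −(0.0592/3)(-1.945) = +0.038 V.

+0.038 V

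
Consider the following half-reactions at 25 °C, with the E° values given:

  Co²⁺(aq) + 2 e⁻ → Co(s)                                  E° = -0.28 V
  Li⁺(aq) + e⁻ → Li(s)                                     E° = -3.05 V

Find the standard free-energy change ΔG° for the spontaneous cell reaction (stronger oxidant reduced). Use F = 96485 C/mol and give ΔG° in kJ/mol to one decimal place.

-534.5 kJ/mol

Co²⁺/Co (E° = -0.28 V) is the cathode; Li⁺/Li (E° = -3.05 V) is the anode, so E°cell = +2.77 V.
Balancing electrons gives n = 2 (lcm of 2 and 1).
ΔG° = −nFE° = −(2)(96485)(+2.77) = -534,527 J = -534.5 kJ/mol.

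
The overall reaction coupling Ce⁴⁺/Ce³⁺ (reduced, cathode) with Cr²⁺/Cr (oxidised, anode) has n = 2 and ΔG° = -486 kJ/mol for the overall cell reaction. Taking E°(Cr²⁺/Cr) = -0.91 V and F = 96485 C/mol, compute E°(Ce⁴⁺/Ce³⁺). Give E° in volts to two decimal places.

+1.61 V

E°cell = −ΔG°/(nF) = −(-486×10³)/((2)(96485)) = +2.519 V.
Since Ce⁴⁺/Ce³⁺ is the cathode and Cr²⁺/Cr the anode, E°cell = E°(Ce⁴⁺/Ce³⁺) − E°(Cr²⁺/Cr).
So E°(Ce⁴⁺/Ce³⁺) = E°cell + E°(Cr²⁺/Cr) = +2.519 + (-0.91) = +1.61 V.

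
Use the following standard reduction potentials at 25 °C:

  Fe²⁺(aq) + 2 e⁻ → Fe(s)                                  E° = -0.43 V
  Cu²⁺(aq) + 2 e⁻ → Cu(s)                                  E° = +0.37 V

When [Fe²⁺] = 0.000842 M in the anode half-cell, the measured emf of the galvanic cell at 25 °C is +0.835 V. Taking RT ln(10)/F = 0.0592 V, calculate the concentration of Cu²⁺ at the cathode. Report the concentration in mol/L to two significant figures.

Cu²⁺/Cu is the cathode, Fe²⁺/Fe the anode: E°cell = +0.80 V, n = 2.
Overall reaction: Cu²⁺(aq) + Fe(s) → Cu(s) + Fe²⁺(aq); Q = [Fe²⁺]^1/[Cu²⁺]^1.
From E = E° − (0.0592/n) log Q: log Q = (E° − E)·n/0.0592 = (+0.80 − (+0.835))·2/0.0592 = -1.1824.
So 1·log[Cu²⁺] = 1·log(0.000842) − log Q = -3.0747 − (-1.1824) = -1.8923; [Cu²⁺] = 10^(-1.8923) ≈ 0.013 M.

0.013 M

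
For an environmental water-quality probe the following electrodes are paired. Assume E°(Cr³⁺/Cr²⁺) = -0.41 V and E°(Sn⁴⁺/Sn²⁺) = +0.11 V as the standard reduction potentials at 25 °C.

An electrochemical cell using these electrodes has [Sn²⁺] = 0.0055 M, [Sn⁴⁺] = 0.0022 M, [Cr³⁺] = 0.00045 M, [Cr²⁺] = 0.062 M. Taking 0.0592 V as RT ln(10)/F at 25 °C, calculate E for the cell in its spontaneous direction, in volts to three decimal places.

Sn⁴⁺/Sn²⁺ is the cathode (higher E°), Cr³⁺/Cr²⁺ the anode: E°cell = +0.11 − (-0.41) = +0.52 V, n = 2.
Overall: Sn⁴⁺(aq) + 2 Cr²⁺(aq) → Sn²⁺(aq) + 2 Cr³⁺(aq)
Q = [Sn²⁺]·[Cr³⁺]^2 / ([Sn⁴⁺]·[Cr²⁺]^2); log Q = -3.880.
E = E° − (0.0592/n) log Q = +0.52 − (0.0592/2)(-3.880) = +0.635 V.

+0.635 V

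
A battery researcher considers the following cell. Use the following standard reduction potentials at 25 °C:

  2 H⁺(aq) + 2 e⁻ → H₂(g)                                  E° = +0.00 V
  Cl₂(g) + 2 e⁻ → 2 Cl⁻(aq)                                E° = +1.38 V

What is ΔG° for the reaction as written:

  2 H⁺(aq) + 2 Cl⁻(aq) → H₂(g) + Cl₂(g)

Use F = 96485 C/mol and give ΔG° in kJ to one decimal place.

+266.3 kJ

As written, H⁺/H₂ is reduced (cathode) and Cl₂/Cl⁻ is oxidised (anode), so E°cell = (+0.00) − (+1.38) = -1.38 V.
Balancing electrons gives n = 2.
ΔG° = −nFE° = −(2)(96485)(-1.38) = 266,299 J = +266.3 kJ.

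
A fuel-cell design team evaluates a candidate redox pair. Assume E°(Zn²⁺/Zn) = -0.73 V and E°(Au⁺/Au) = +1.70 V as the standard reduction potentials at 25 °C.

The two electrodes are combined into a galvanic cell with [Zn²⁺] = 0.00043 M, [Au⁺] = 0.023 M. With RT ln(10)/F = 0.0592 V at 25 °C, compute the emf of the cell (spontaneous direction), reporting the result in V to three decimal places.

Au⁺/Au is the cathode (higher E°), Zn²⁺/Zn the anode: E°cell = +1.70 − (-0.73) = +2.43 V, n = 2.
Overall: 2 Au⁺(aq) + Zn(s) → 2 Au(s) + Zn²⁺(aq)
Q = [Zn²⁺] / ([Au⁺]^2); log Q = -0.090.
E = E° − (0.0592/n) log Q = +2.43 − (0.0592/2)(-0.090) = +2.433 V.

+2.433 V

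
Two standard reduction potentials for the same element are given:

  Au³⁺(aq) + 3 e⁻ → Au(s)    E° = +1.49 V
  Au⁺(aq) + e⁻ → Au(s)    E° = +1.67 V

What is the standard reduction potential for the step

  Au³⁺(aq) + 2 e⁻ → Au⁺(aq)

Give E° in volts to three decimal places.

+1.400 V

Sequential free energies add, so n₃E°₃ = n₁E°₁ + n₂E°₂.
With n₃ = 3, and the known step contributing 1×(+1.67) V, the unknown satisfies 2·E° = 3×(+1.49) − 1×(+1.67) = +2.800.
E° = +2.800 / 2 = +1.400 V.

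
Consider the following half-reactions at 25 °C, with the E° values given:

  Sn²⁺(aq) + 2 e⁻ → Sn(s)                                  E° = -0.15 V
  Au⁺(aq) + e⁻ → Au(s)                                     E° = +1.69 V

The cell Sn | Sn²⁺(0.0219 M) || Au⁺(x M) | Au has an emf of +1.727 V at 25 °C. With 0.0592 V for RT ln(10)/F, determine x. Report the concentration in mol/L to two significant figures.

0.0018 M

Au⁺/Au is the cathode, Sn²⁺/Sn the anode: E°cell = +1.84 V, n = 2.
Overall reaction: 2 Au⁺(aq) + Sn(s) → 2 Au(s) + Sn²⁺(aq); Q = [Sn²⁺]^1/[Au⁺]^2.
From E = E° − (0.0592/n) log Q: log Q = (E° − E)·n/0.0592 = (+1.84 − (+1.727))·2/0.0592 = 3.8176.
So 2·log[Au⁺] = 1·log(0.0219) − log Q = -1.6596 − (3.8176) = -5.4772; log[Au⁺] = -5.4772 / 2 = -2.7386; [Au⁺] = 10^(-2.7386) ≈ 0.0018 M.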